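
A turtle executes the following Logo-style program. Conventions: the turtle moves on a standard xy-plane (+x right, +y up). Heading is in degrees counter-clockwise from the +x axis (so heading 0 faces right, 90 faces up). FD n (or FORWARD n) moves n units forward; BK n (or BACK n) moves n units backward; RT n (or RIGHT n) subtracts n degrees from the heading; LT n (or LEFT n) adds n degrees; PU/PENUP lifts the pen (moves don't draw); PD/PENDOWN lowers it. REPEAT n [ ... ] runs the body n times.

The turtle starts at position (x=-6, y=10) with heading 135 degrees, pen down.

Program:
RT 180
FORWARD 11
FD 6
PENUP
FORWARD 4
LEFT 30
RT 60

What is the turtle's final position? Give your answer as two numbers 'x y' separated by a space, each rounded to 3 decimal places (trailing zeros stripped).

Executing turtle program step by step:
Start: pos=(-6,10), heading=135, pen down
RT 180: heading 135 -> 315
FD 11: (-6,10) -> (1.778,2.222) [heading=315, draw]
FD 6: (1.778,2.222) -> (6.021,-2.021) [heading=315, draw]
PU: pen up
FD 4: (6.021,-2.021) -> (8.849,-4.849) [heading=315, move]
LT 30: heading 315 -> 345
RT 60: heading 345 -> 285
Final: pos=(8.849,-4.849), heading=285, 2 segment(s) drawn

Answer: 8.849 -4.849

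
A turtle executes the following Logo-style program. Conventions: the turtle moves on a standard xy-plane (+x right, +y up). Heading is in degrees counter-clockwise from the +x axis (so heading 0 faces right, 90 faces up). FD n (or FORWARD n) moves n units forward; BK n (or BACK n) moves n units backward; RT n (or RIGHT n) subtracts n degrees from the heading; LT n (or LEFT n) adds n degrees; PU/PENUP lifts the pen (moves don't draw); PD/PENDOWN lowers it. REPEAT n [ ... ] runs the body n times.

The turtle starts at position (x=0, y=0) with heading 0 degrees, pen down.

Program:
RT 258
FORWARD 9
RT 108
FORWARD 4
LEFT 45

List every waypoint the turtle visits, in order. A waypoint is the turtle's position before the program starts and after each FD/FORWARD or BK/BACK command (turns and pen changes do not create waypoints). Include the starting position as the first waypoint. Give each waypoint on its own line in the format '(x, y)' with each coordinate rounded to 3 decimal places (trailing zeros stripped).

Answer: (0, 0)
(-1.871, 8.803)
(2.107, 8.385)

Derivation:
Executing turtle program step by step:
Start: pos=(0,0), heading=0, pen down
RT 258: heading 0 -> 102
FD 9: (0,0) -> (-1.871,8.803) [heading=102, draw]
RT 108: heading 102 -> 354
FD 4: (-1.871,8.803) -> (2.107,8.385) [heading=354, draw]
LT 45: heading 354 -> 39
Final: pos=(2.107,8.385), heading=39, 2 segment(s) drawn
Waypoints (3 total):
(0, 0)
(-1.871, 8.803)
(2.107, 8.385)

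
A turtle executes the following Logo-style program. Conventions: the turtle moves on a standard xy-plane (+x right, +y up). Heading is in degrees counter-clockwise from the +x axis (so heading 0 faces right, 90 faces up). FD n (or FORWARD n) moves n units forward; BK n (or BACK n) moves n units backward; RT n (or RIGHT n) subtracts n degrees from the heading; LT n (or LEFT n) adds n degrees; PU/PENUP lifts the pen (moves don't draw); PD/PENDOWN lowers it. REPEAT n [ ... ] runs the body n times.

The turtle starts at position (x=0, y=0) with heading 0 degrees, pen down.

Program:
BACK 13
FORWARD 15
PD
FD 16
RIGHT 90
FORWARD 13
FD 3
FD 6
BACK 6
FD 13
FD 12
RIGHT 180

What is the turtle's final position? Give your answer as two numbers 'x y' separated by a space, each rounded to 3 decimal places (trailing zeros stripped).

Answer: 18 -41

Derivation:
Executing turtle program step by step:
Start: pos=(0,0), heading=0, pen down
BK 13: (0,0) -> (-13,0) [heading=0, draw]
FD 15: (-13,0) -> (2,0) [heading=0, draw]
PD: pen down
FD 16: (2,0) -> (18,0) [heading=0, draw]
RT 90: heading 0 -> 270
FD 13: (18,0) -> (18,-13) [heading=270, draw]
FD 3: (18,-13) -> (18,-16) [heading=270, draw]
FD 6: (18,-16) -> (18,-22) [heading=270, draw]
BK 6: (18,-22) -> (18,-16) [heading=270, draw]
FD 13: (18,-16) -> (18,-29) [heading=270, draw]
FD 12: (18,-29) -> (18,-41) [heading=270, draw]
RT 180: heading 270 -> 90
Final: pos=(18,-41), heading=90, 9 segment(s) drawn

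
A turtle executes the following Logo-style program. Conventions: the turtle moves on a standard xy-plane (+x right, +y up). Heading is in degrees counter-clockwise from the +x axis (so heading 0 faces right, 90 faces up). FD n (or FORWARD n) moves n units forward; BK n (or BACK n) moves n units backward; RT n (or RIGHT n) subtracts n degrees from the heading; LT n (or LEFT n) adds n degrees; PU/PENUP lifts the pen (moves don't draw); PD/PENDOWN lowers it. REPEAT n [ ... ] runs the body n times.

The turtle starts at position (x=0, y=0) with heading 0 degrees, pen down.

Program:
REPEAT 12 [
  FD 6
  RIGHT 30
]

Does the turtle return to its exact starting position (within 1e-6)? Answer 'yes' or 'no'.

Executing turtle program step by step:
Start: pos=(0,0), heading=0, pen down
REPEAT 12 [
  -- iteration 1/12 --
  FD 6: (0,0) -> (6,0) [heading=0, draw]
  RT 30: heading 0 -> 330
  -- iteration 2/12 --
  FD 6: (6,0) -> (11.196,-3) [heading=330, draw]
  RT 30: heading 330 -> 300
  -- iteration 3/12 --
  FD 6: (11.196,-3) -> (14.196,-8.196) [heading=300, draw]
  RT 30: heading 300 -> 270
  -- iteration 4/12 --
  FD 6: (14.196,-8.196) -> (14.196,-14.196) [heading=270, draw]
  RT 30: heading 270 -> 240
  -- iteration 5/12 --
  FD 6: (14.196,-14.196) -> (11.196,-19.392) [heading=240, draw]
  RT 30: heading 240 -> 210
  -- iteration 6/12 --
  FD 6: (11.196,-19.392) -> (6,-22.392) [heading=210, draw]
  RT 30: heading 210 -> 180
  -- iteration 7/12 --
  FD 6: (6,-22.392) -> (0,-22.392) [heading=180, draw]
  RT 30: heading 180 -> 150
  -- iteration 8/12 --
  FD 6: (0,-22.392) -> (-5.196,-19.392) [heading=150, draw]
  RT 30: heading 150 -> 120
  -- iteration 9/12 --
  FD 6: (-5.196,-19.392) -> (-8.196,-14.196) [heading=120, draw]
  RT 30: heading 120 -> 90
  -- iteration 10/12 --
  FD 6: (-8.196,-14.196) -> (-8.196,-8.196) [heading=90, draw]
  RT 30: heading 90 -> 60
  -- iteration 11/12 --
  FD 6: (-8.196,-8.196) -> (-5.196,-3) [heading=60, draw]
  RT 30: heading 60 -> 30
  -- iteration 12/12 --
  FD 6: (-5.196,-3) -> (0,0) [heading=30, draw]
  RT 30: heading 30 -> 0
]
Final: pos=(0,0), heading=0, 12 segment(s) drawn

Start position: (0, 0)
Final position: (0, 0)
Distance = 0; < 1e-6 -> CLOSED

Answer: yes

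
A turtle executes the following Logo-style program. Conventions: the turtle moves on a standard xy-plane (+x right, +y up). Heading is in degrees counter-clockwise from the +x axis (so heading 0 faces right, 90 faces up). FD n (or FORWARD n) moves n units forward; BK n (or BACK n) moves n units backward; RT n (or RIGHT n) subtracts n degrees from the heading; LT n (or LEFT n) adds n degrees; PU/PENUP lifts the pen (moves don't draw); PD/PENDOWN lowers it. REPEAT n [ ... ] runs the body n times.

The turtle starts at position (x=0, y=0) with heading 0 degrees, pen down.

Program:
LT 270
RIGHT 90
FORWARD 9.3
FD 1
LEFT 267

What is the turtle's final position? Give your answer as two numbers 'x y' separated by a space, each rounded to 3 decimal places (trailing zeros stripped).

Executing turtle program step by step:
Start: pos=(0,0), heading=0, pen down
LT 270: heading 0 -> 270
RT 90: heading 270 -> 180
FD 9.3: (0,0) -> (-9.3,0) [heading=180, draw]
FD 1: (-9.3,0) -> (-10.3,0) [heading=180, draw]
LT 267: heading 180 -> 87
Final: pos=(-10.3,0), heading=87, 2 segment(s) drawn

Answer: -10.3 0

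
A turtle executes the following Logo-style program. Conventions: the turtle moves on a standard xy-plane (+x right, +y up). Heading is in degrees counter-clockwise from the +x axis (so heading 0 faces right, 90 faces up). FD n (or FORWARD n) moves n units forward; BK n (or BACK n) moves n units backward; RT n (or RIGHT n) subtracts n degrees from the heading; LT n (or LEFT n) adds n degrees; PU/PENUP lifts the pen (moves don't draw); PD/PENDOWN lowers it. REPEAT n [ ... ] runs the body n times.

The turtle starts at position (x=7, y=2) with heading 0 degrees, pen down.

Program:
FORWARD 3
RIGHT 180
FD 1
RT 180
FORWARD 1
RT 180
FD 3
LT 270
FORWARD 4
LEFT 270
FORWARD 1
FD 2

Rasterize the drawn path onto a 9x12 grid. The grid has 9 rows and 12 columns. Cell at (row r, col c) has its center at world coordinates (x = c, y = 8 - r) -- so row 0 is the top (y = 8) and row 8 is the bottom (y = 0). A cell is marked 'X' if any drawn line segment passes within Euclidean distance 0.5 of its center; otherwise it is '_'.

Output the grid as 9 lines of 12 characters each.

Segment 0: (7,2) -> (10,2)
Segment 1: (10,2) -> (9,2)
Segment 2: (9,2) -> (10,2)
Segment 3: (10,2) -> (7,2)
Segment 4: (7,2) -> (7,6)
Segment 5: (7,6) -> (8,6)
Segment 6: (8,6) -> (10,6)

Answer: ____________
____________
_______XXXX_
_______X____
_______X____
_______X____
_______XXXX_
____________
____________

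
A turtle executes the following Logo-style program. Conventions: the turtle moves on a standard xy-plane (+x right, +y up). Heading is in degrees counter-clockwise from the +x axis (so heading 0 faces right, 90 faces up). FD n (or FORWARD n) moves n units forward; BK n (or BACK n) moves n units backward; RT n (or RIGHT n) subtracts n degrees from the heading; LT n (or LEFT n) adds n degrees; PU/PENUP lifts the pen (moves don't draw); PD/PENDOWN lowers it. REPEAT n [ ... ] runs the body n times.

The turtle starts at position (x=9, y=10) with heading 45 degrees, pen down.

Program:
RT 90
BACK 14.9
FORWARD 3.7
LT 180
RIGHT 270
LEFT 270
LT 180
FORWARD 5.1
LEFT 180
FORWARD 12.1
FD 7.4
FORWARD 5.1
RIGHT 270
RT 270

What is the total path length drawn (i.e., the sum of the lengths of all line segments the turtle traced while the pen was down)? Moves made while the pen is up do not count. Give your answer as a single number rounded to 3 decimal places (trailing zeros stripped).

Executing turtle program step by step:
Start: pos=(9,10), heading=45, pen down
RT 90: heading 45 -> 315
BK 14.9: (9,10) -> (-1.536,20.536) [heading=315, draw]
FD 3.7: (-1.536,20.536) -> (1.08,17.92) [heading=315, draw]
LT 180: heading 315 -> 135
RT 270: heading 135 -> 225
LT 270: heading 225 -> 135
LT 180: heading 135 -> 315
FD 5.1: (1.08,17.92) -> (4.687,14.313) [heading=315, draw]
LT 180: heading 315 -> 135
FD 12.1: (4.687,14.313) -> (-3.869,22.869) [heading=135, draw]
FD 7.4: (-3.869,22.869) -> (-9.102,28.102) [heading=135, draw]
FD 5.1: (-9.102,28.102) -> (-12.708,31.708) [heading=135, draw]
RT 270: heading 135 -> 225
RT 270: heading 225 -> 315
Final: pos=(-12.708,31.708), heading=315, 6 segment(s) drawn

Segment lengths:
  seg 1: (9,10) -> (-1.536,20.536), length = 14.9
  seg 2: (-1.536,20.536) -> (1.08,17.92), length = 3.7
  seg 3: (1.08,17.92) -> (4.687,14.313), length = 5.1
  seg 4: (4.687,14.313) -> (-3.869,22.869), length = 12.1
  seg 5: (-3.869,22.869) -> (-9.102,28.102), length = 7.4
  seg 6: (-9.102,28.102) -> (-12.708,31.708), length = 5.1
Total = 48.3

Answer: 48.3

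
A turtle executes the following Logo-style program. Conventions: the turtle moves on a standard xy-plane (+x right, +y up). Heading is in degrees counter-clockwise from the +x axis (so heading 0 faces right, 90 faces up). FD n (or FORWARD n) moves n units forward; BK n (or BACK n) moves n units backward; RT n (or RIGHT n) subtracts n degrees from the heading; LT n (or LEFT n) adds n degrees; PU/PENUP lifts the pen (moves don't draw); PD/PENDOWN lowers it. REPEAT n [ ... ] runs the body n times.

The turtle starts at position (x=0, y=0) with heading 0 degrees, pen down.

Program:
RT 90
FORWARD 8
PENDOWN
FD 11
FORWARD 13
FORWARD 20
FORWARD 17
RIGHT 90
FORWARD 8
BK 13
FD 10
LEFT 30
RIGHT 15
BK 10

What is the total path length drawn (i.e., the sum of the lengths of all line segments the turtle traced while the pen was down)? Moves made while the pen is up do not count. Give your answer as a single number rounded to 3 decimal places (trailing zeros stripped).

Executing turtle program step by step:
Start: pos=(0,0), heading=0, pen down
RT 90: heading 0 -> 270
FD 8: (0,0) -> (0,-8) [heading=270, draw]
PD: pen down
FD 11: (0,-8) -> (0,-19) [heading=270, draw]
FD 13: (0,-19) -> (0,-32) [heading=270, draw]
FD 20: (0,-32) -> (0,-52) [heading=270, draw]
FD 17: (0,-52) -> (0,-69) [heading=270, draw]
RT 90: heading 270 -> 180
FD 8: (0,-69) -> (-8,-69) [heading=180, draw]
BK 13: (-8,-69) -> (5,-69) [heading=180, draw]
FD 10: (5,-69) -> (-5,-69) [heading=180, draw]
LT 30: heading 180 -> 210
RT 15: heading 210 -> 195
BK 10: (-5,-69) -> (4.659,-66.412) [heading=195, draw]
Final: pos=(4.659,-66.412), heading=195, 9 segment(s) drawn

Segment lengths:
  seg 1: (0,0) -> (0,-8), length = 8
  seg 2: (0,-8) -> (0,-19), length = 11
  seg 3: (0,-19) -> (0,-32), length = 13
  seg 4: (0,-32) -> (0,-52), length = 20
  seg 5: (0,-52) -> (0,-69), length = 17
  seg 6: (0,-69) -> (-8,-69), length = 8
  seg 7: (-8,-69) -> (5,-69), length = 13
  seg 8: (5,-69) -> (-5,-69), length = 10
  seg 9: (-5,-69) -> (4.659,-66.412), length = 10
Total = 110

Answer: 110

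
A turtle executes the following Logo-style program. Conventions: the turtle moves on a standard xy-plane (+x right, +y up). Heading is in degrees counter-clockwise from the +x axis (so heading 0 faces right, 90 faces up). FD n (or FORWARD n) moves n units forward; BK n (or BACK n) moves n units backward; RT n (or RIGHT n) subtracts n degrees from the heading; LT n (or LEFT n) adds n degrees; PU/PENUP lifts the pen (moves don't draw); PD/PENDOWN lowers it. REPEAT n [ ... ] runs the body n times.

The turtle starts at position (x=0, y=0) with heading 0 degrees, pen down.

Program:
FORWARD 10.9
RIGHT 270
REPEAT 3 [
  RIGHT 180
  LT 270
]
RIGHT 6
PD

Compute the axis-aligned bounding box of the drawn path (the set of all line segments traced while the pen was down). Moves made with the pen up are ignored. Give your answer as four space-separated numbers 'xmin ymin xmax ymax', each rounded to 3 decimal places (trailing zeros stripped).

Answer: 0 0 10.9 0

Derivation:
Executing turtle program step by step:
Start: pos=(0,0), heading=0, pen down
FD 10.9: (0,0) -> (10.9,0) [heading=0, draw]
RT 270: heading 0 -> 90
REPEAT 3 [
  -- iteration 1/3 --
  RT 180: heading 90 -> 270
  LT 270: heading 270 -> 180
  -- iteration 2/3 --
  RT 180: heading 180 -> 0
  LT 270: heading 0 -> 270
  -- iteration 3/3 --
  RT 180: heading 270 -> 90
  LT 270: heading 90 -> 0
]
RT 6: heading 0 -> 354
PD: pen down
Final: pos=(10.9,0), heading=354, 1 segment(s) drawn

Segment endpoints: x in {0, 10.9}, y in {0}
xmin=0, ymin=0, xmax=10.9, ymax=0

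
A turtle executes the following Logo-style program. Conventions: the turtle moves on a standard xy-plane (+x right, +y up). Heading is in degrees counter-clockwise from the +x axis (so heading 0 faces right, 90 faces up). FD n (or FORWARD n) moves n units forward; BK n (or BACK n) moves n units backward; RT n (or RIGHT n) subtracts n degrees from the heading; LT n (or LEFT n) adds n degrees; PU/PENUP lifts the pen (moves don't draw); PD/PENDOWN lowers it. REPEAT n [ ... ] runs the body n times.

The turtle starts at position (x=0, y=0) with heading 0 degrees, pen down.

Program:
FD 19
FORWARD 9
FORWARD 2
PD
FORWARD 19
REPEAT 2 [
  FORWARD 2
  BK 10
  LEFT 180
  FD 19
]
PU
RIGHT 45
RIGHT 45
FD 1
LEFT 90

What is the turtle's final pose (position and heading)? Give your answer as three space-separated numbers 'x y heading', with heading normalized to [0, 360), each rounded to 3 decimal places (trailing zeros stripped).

Executing turtle program step by step:
Start: pos=(0,0), heading=0, pen down
FD 19: (0,0) -> (19,0) [heading=0, draw]
FD 9: (19,0) -> (28,0) [heading=0, draw]
FD 2: (28,0) -> (30,0) [heading=0, draw]
PD: pen down
FD 19: (30,0) -> (49,0) [heading=0, draw]
REPEAT 2 [
  -- iteration 1/2 --
  FD 2: (49,0) -> (51,0) [heading=0, draw]
  BK 10: (51,0) -> (41,0) [heading=0, draw]
  LT 180: heading 0 -> 180
  FD 19: (41,0) -> (22,0) [heading=180, draw]
  -- iteration 2/2 --
  FD 2: (22,0) -> (20,0) [heading=180, draw]
  BK 10: (20,0) -> (30,0) [heading=180, draw]
  LT 180: heading 180 -> 0
  FD 19: (30,0) -> (49,0) [heading=0, draw]
]
PU: pen up
RT 45: heading 0 -> 315
RT 45: heading 315 -> 270
FD 1: (49,0) -> (49,-1) [heading=270, move]
LT 90: heading 270 -> 0
Final: pos=(49,-1), heading=0, 10 segment(s) drawn

Answer: 49 -1 0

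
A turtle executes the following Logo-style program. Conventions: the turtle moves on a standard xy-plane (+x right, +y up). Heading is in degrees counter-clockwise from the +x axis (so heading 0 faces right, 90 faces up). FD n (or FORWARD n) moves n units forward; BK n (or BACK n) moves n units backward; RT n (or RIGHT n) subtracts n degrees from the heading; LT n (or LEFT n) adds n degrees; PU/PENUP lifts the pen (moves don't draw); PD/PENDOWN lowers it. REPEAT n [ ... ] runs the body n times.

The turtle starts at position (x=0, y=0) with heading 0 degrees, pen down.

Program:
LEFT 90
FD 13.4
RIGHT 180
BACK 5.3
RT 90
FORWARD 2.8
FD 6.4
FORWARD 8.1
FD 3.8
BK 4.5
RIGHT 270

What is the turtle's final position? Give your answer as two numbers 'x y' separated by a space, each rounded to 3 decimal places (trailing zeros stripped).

Answer: -16.6 18.7

Derivation:
Executing turtle program step by step:
Start: pos=(0,0), heading=0, pen down
LT 90: heading 0 -> 90
FD 13.4: (0,0) -> (0,13.4) [heading=90, draw]
RT 180: heading 90 -> 270
BK 5.3: (0,13.4) -> (0,18.7) [heading=270, draw]
RT 90: heading 270 -> 180
FD 2.8: (0,18.7) -> (-2.8,18.7) [heading=180, draw]
FD 6.4: (-2.8,18.7) -> (-9.2,18.7) [heading=180, draw]
FD 8.1: (-9.2,18.7) -> (-17.3,18.7) [heading=180, draw]
FD 3.8: (-17.3,18.7) -> (-21.1,18.7) [heading=180, draw]
BK 4.5: (-21.1,18.7) -> (-16.6,18.7) [heading=180, draw]
RT 270: heading 180 -> 270
Final: pos=(-16.6,18.7), heading=270, 7 segment(s) drawn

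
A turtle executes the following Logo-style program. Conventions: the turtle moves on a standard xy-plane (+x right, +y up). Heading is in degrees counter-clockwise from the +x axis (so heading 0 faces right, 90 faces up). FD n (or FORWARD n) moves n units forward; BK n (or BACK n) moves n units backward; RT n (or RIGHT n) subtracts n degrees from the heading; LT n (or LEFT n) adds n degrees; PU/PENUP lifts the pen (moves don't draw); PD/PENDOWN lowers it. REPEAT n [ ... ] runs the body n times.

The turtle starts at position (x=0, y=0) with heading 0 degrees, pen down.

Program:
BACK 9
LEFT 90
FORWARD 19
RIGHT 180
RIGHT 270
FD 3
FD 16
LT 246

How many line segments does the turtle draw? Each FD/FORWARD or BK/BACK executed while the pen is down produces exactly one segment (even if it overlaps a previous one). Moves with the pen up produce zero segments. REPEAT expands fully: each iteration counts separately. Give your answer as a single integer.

Answer: 4

Derivation:
Executing turtle program step by step:
Start: pos=(0,0), heading=0, pen down
BK 9: (0,0) -> (-9,0) [heading=0, draw]
LT 90: heading 0 -> 90
FD 19: (-9,0) -> (-9,19) [heading=90, draw]
RT 180: heading 90 -> 270
RT 270: heading 270 -> 0
FD 3: (-9,19) -> (-6,19) [heading=0, draw]
FD 16: (-6,19) -> (10,19) [heading=0, draw]
LT 246: heading 0 -> 246
Final: pos=(10,19), heading=246, 4 segment(s) drawn
Segments drawn: 4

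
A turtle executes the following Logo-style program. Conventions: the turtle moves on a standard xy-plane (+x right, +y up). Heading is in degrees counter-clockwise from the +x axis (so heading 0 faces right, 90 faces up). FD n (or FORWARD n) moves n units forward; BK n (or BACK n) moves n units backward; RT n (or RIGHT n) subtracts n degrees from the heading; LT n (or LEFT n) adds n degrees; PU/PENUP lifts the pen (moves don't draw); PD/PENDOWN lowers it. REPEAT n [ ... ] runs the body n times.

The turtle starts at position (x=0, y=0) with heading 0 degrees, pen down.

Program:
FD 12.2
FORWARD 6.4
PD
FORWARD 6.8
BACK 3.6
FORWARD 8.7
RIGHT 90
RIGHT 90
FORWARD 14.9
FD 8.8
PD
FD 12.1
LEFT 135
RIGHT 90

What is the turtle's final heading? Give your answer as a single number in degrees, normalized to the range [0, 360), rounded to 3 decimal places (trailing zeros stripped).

Executing turtle program step by step:
Start: pos=(0,0), heading=0, pen down
FD 12.2: (0,0) -> (12.2,0) [heading=0, draw]
FD 6.4: (12.2,0) -> (18.6,0) [heading=0, draw]
PD: pen down
FD 6.8: (18.6,0) -> (25.4,0) [heading=0, draw]
BK 3.6: (25.4,0) -> (21.8,0) [heading=0, draw]
FD 8.7: (21.8,0) -> (30.5,0) [heading=0, draw]
RT 90: heading 0 -> 270
RT 90: heading 270 -> 180
FD 14.9: (30.5,0) -> (15.6,0) [heading=180, draw]
FD 8.8: (15.6,0) -> (6.8,0) [heading=180, draw]
PD: pen down
FD 12.1: (6.8,0) -> (-5.3,0) [heading=180, draw]
LT 135: heading 180 -> 315
RT 90: heading 315 -> 225
Final: pos=(-5.3,0), heading=225, 8 segment(s) drawn

Answer: 225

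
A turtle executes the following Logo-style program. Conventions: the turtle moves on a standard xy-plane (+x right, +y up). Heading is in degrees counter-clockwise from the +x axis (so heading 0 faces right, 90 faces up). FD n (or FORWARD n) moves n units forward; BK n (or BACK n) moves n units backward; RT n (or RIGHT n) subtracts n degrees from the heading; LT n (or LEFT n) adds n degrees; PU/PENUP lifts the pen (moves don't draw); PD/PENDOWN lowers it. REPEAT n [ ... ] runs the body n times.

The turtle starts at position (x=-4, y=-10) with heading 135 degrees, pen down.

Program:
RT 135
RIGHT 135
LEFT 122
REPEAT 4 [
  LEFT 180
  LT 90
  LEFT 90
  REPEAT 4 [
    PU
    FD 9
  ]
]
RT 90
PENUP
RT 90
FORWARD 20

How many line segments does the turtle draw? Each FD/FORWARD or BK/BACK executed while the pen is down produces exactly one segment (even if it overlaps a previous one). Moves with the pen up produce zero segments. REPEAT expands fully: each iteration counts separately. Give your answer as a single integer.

Executing turtle program step by step:
Start: pos=(-4,-10), heading=135, pen down
RT 135: heading 135 -> 0
RT 135: heading 0 -> 225
LT 122: heading 225 -> 347
REPEAT 4 [
  -- iteration 1/4 --
  LT 180: heading 347 -> 167
  LT 90: heading 167 -> 257
  LT 90: heading 257 -> 347
  REPEAT 4 [
    -- iteration 1/4 --
    PU: pen up
    FD 9: (-4,-10) -> (4.769,-12.025) [heading=347, move]
    -- iteration 2/4 --
    PU: pen up
    FD 9: (4.769,-12.025) -> (13.539,-14.049) [heading=347, move]
    -- iteration 3/4 --
    PU: pen up
    FD 9: (13.539,-14.049) -> (22.308,-16.074) [heading=347, move]
    -- iteration 4/4 --
    PU: pen up
    FD 9: (22.308,-16.074) -> (31.077,-18.098) [heading=347, move]
  ]
  -- iteration 2/4 --
  LT 180: heading 347 -> 167
  LT 90: heading 167 -> 257
  LT 90: heading 257 -> 347
  REPEAT 4 [
    -- iteration 1/4 --
    PU: pen up
    FD 9: (31.077,-18.098) -> (39.847,-20.123) [heading=347, move]
    -- iteration 2/4 --
    PU: pen up
    FD 9: (39.847,-20.123) -> (48.616,-22.147) [heading=347, move]
    -- iteration 3/4 --
    PU: pen up
    FD 9: (48.616,-22.147) -> (57.385,-24.172) [heading=347, move]
    -- iteration 4/4 --
    PU: pen up
    FD 9: (57.385,-24.172) -> (66.155,-26.196) [heading=347, move]
  ]
  -- iteration 3/4 --
  LT 180: heading 347 -> 167
  LT 90: heading 167 -> 257
  LT 90: heading 257 -> 347
  REPEAT 4 [
    -- iteration 1/4 --
    PU: pen up
    FD 9: (66.155,-26.196) -> (74.924,-28.221) [heading=347, move]
    -- iteration 2/4 --
    PU: pen up
    FD 9: (74.924,-28.221) -> (83.693,-30.246) [heading=347, move]
    -- iteration 3/4 --
    PU: pen up
    FD 9: (83.693,-30.246) -> (92.463,-32.27) [heading=347, move]
    -- iteration 4/4 --
    PU: pen up
    FD 9: (92.463,-32.27) -> (101.232,-34.295) [heading=347, move]
  ]
  -- iteration 4/4 --
  LT 180: heading 347 -> 167
  LT 90: heading 167 -> 257
  LT 90: heading 257 -> 347
  REPEAT 4 [
    -- iteration 1/4 --
    PU: pen up
    FD 9: (101.232,-34.295) -> (110.001,-36.319) [heading=347, move]
    -- iteration 2/4 --
    PU: pen up
    FD 9: (110.001,-36.319) -> (118.771,-38.344) [heading=347, move]
    -- iteration 3/4 --
    PU: pen up
    FD 9: (118.771,-38.344) -> (127.54,-40.368) [heading=347, move]
    -- iteration 4/4 --
    PU: pen up
    FD 9: (127.54,-40.368) -> (136.309,-42.393) [heading=347, move]
  ]
]
RT 90: heading 347 -> 257
PU: pen up
RT 90: heading 257 -> 167
FD 20: (136.309,-42.393) -> (116.822,-37.894) [heading=167, move]
Final: pos=(116.822,-37.894), heading=167, 0 segment(s) drawn
Segments drawn: 0

Answer: 0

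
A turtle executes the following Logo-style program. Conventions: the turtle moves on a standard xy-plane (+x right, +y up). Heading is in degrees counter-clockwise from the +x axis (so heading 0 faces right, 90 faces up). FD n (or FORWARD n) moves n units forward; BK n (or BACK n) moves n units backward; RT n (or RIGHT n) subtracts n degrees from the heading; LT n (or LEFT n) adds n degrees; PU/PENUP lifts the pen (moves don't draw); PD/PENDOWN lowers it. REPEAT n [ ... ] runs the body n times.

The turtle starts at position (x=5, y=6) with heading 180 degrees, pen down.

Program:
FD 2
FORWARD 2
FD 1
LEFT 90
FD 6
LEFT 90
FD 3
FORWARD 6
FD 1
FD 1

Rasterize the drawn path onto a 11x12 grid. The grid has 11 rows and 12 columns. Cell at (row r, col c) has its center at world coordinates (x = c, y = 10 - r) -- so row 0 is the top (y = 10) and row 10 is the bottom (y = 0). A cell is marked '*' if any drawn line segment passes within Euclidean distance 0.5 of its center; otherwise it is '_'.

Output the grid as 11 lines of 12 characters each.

Answer: ____________
____________
____________
____________
******______
*___________
*___________
*___________
*___________
*___________
************

Derivation:
Segment 0: (5,6) -> (3,6)
Segment 1: (3,6) -> (1,6)
Segment 2: (1,6) -> (0,6)
Segment 3: (0,6) -> (-0,0)
Segment 4: (-0,0) -> (3,-0)
Segment 5: (3,-0) -> (9,-0)
Segment 6: (9,-0) -> (10,-0)
Segment 7: (10,-0) -> (11,-0)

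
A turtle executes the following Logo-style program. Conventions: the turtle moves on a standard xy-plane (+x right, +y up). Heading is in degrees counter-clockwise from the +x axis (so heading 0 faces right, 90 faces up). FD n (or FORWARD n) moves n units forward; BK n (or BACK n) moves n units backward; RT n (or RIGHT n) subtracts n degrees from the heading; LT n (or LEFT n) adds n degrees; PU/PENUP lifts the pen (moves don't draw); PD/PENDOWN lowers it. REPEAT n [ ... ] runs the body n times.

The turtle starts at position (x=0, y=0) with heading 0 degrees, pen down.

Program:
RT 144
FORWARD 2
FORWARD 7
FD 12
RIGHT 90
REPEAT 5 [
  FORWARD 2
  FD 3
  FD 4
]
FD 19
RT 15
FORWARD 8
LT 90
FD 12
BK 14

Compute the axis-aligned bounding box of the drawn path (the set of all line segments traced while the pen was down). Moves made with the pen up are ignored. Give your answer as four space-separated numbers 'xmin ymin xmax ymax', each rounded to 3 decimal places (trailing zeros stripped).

Answer: -68.678 -12.343 0 47.619

Derivation:
Executing turtle program step by step:
Start: pos=(0,0), heading=0, pen down
RT 144: heading 0 -> 216
FD 2: (0,0) -> (-1.618,-1.176) [heading=216, draw]
FD 7: (-1.618,-1.176) -> (-7.281,-5.29) [heading=216, draw]
FD 12: (-7.281,-5.29) -> (-16.989,-12.343) [heading=216, draw]
RT 90: heading 216 -> 126
REPEAT 5 [
  -- iteration 1/5 --
  FD 2: (-16.989,-12.343) -> (-18.165,-10.725) [heading=126, draw]
  FD 3: (-18.165,-10.725) -> (-19.928,-8.298) [heading=126, draw]
  FD 4: (-19.928,-8.298) -> (-22.279,-5.062) [heading=126, draw]
  -- iteration 2/5 --
  FD 2: (-22.279,-5.062) -> (-23.455,-3.444) [heading=126, draw]
  FD 3: (-23.455,-3.444) -> (-25.218,-1.017) [heading=126, draw]
  FD 4: (-25.218,-1.017) -> (-27.569,2.219) [heading=126, draw]
  -- iteration 3/5 --
  FD 2: (-27.569,2.219) -> (-28.745,3.837) [heading=126, draw]
  FD 3: (-28.745,3.837) -> (-30.508,6.264) [heading=126, draw]
  FD 4: (-30.508,6.264) -> (-32.86,9.5) [heading=126, draw]
  -- iteration 4/5 --
  FD 2: (-32.86,9.5) -> (-34.035,11.118) [heading=126, draw]
  FD 3: (-34.035,11.118) -> (-35.798,13.545) [heading=126, draw]
  FD 4: (-35.798,13.545) -> (-38.15,16.781) [heading=126, draw]
  -- iteration 5/5 --
  FD 2: (-38.15,16.781) -> (-39.325,18.399) [heading=126, draw]
  FD 3: (-39.325,18.399) -> (-41.089,20.826) [heading=126, draw]
  FD 4: (-41.089,20.826) -> (-43.44,24.062) [heading=126, draw]
]
FD 19: (-43.44,24.062) -> (-54.608,39.434) [heading=126, draw]
RT 15: heading 126 -> 111
FD 8: (-54.608,39.434) -> (-57.475,46.902) [heading=111, draw]
LT 90: heading 111 -> 201
FD 12: (-57.475,46.902) -> (-68.678,42.602) [heading=201, draw]
BK 14: (-68.678,42.602) -> (-55.607,47.619) [heading=201, draw]
Final: pos=(-55.607,47.619), heading=201, 22 segment(s) drawn

Segment endpoints: x in {-68.678, -57.475, -55.607, -54.608, -43.44, -41.089, -39.325, -38.15, -35.798, -34.035, -32.86, -30.508, -28.745, -27.569, -25.218, -23.455, -22.279, -19.928, -18.165, -16.989, -7.281, -1.618, 0}, y in {-12.343, -10.725, -8.298, -5.29, -5.062, -3.444, -1.176, -1.017, 0, 2.219, 3.837, 6.264, 9.5, 11.118, 13.545, 16.781, 18.399, 20.826, 24.062, 39.434, 42.602, 46.902, 47.619}
xmin=-68.678, ymin=-12.343, xmax=0, ymax=47.619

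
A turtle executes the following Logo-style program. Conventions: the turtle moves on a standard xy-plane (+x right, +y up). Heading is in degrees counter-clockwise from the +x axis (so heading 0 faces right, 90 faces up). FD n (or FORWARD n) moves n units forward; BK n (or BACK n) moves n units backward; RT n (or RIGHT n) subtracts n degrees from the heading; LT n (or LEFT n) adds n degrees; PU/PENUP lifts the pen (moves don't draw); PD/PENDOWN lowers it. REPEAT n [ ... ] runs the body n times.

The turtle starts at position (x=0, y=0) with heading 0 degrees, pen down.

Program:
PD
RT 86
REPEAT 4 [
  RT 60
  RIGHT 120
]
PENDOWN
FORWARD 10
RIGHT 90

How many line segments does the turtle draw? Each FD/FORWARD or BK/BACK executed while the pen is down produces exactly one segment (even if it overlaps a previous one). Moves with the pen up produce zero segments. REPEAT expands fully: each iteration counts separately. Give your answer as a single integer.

Executing turtle program step by step:
Start: pos=(0,0), heading=0, pen down
PD: pen down
RT 86: heading 0 -> 274
REPEAT 4 [
  -- iteration 1/4 --
  RT 60: heading 274 -> 214
  RT 120: heading 214 -> 94
  -- iteration 2/4 --
  RT 60: heading 94 -> 34
  RT 120: heading 34 -> 274
  -- iteration 3/4 --
  RT 60: heading 274 -> 214
  RT 120: heading 214 -> 94
  -- iteration 4/4 --
  RT 60: heading 94 -> 34
  RT 120: heading 34 -> 274
]
PD: pen down
FD 10: (0,0) -> (0.698,-9.976) [heading=274, draw]
RT 90: heading 274 -> 184
Final: pos=(0.698,-9.976), heading=184, 1 segment(s) drawn
Segments drawn: 1

Answer: 1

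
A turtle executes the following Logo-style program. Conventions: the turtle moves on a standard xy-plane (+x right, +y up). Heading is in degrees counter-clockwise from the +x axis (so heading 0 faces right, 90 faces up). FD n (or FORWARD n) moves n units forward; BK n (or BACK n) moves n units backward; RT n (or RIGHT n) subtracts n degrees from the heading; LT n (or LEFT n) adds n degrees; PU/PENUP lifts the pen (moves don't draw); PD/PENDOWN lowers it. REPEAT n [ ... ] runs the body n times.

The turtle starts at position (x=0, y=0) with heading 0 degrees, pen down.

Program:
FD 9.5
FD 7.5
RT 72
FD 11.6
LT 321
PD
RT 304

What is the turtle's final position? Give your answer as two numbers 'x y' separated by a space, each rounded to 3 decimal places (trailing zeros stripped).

Answer: 20.585 -11.032

Derivation:
Executing turtle program step by step:
Start: pos=(0,0), heading=0, pen down
FD 9.5: (0,0) -> (9.5,0) [heading=0, draw]
FD 7.5: (9.5,0) -> (17,0) [heading=0, draw]
RT 72: heading 0 -> 288
FD 11.6: (17,0) -> (20.585,-11.032) [heading=288, draw]
LT 321: heading 288 -> 249
PD: pen down
RT 304: heading 249 -> 305
Final: pos=(20.585,-11.032), heading=305, 3 segment(s) drawn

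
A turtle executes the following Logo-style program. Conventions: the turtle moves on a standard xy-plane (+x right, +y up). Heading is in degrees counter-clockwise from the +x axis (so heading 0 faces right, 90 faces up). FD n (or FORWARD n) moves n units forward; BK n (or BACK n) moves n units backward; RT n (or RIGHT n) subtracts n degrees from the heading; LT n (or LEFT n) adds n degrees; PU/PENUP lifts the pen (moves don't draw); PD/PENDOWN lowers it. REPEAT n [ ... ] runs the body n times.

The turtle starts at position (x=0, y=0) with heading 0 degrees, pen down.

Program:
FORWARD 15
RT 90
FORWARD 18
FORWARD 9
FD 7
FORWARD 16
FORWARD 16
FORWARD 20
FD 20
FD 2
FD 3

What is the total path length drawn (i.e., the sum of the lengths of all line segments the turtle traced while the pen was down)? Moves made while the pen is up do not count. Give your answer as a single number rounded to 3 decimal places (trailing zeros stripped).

Answer: 126

Derivation:
Executing turtle program step by step:
Start: pos=(0,0), heading=0, pen down
FD 15: (0,0) -> (15,0) [heading=0, draw]
RT 90: heading 0 -> 270
FD 18: (15,0) -> (15,-18) [heading=270, draw]
FD 9: (15,-18) -> (15,-27) [heading=270, draw]
FD 7: (15,-27) -> (15,-34) [heading=270, draw]
FD 16: (15,-34) -> (15,-50) [heading=270, draw]
FD 16: (15,-50) -> (15,-66) [heading=270, draw]
FD 20: (15,-66) -> (15,-86) [heading=270, draw]
FD 20: (15,-86) -> (15,-106) [heading=270, draw]
FD 2: (15,-106) -> (15,-108) [heading=270, draw]
FD 3: (15,-108) -> (15,-111) [heading=270, draw]
Final: pos=(15,-111), heading=270, 10 segment(s) drawn

Segment lengths:
  seg 1: (0,0) -> (15,0), length = 15
  seg 2: (15,0) -> (15,-18), length = 18
  seg 3: (15,-18) -> (15,-27), length = 9
  seg 4: (15,-27) -> (15,-34), length = 7
  seg 5: (15,-34) -> (15,-50), length = 16
  seg 6: (15,-50) -> (15,-66), length = 16
  seg 7: (15,-66) -> (15,-86), length = 20
  seg 8: (15,-86) -> (15,-106), length = 20
  seg 9: (15,-106) -> (15,-108), length = 2
  seg 10: (15,-108) -> (15,-111), length = 3
Total = 126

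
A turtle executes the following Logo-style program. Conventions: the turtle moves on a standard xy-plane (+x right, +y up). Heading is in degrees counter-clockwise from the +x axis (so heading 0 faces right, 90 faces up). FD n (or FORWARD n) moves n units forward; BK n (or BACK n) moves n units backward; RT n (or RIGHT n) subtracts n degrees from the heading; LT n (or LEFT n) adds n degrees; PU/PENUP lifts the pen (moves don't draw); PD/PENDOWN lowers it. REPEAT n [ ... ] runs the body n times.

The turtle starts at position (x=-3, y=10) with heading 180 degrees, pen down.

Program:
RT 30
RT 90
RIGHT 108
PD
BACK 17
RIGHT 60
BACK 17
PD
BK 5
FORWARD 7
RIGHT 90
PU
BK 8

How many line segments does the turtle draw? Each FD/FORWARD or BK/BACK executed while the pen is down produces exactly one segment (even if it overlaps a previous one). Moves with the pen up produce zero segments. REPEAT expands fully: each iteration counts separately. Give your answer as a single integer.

Executing turtle program step by step:
Start: pos=(-3,10), heading=180, pen down
RT 30: heading 180 -> 150
RT 90: heading 150 -> 60
RT 108: heading 60 -> 312
PD: pen down
BK 17: (-3,10) -> (-14.375,22.633) [heading=312, draw]
RT 60: heading 312 -> 252
BK 17: (-14.375,22.633) -> (-9.122,38.801) [heading=252, draw]
PD: pen down
BK 5: (-9.122,38.801) -> (-7.577,43.557) [heading=252, draw]
FD 7: (-7.577,43.557) -> (-9.74,36.899) [heading=252, draw]
RT 90: heading 252 -> 162
PU: pen up
BK 8: (-9.74,36.899) -> (-2.132,34.427) [heading=162, move]
Final: pos=(-2.132,34.427), heading=162, 4 segment(s) drawn
Segments drawn: 4

Answer: 4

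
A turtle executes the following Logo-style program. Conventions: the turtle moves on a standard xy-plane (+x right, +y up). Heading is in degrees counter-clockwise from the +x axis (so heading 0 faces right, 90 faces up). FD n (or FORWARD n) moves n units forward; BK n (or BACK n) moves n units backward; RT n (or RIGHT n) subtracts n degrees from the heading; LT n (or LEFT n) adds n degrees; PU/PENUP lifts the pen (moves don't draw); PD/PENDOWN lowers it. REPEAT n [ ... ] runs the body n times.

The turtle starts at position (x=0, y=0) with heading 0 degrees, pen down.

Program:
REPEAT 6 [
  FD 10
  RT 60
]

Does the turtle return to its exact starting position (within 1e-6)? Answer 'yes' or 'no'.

Answer: yes

Derivation:
Executing turtle program step by step:
Start: pos=(0,0), heading=0, pen down
REPEAT 6 [
  -- iteration 1/6 --
  FD 10: (0,0) -> (10,0) [heading=0, draw]
  RT 60: heading 0 -> 300
  -- iteration 2/6 --
  FD 10: (10,0) -> (15,-8.66) [heading=300, draw]
  RT 60: heading 300 -> 240
  -- iteration 3/6 --
  FD 10: (15,-8.66) -> (10,-17.321) [heading=240, draw]
  RT 60: heading 240 -> 180
  -- iteration 4/6 --
  FD 10: (10,-17.321) -> (0,-17.321) [heading=180, draw]
  RT 60: heading 180 -> 120
  -- iteration 5/6 --
  FD 10: (0,-17.321) -> (-5,-8.66) [heading=120, draw]
  RT 60: heading 120 -> 60
  -- iteration 6/6 --
  FD 10: (-5,-8.66) -> (0,0) [heading=60, draw]
  RT 60: heading 60 -> 0
]
Final: pos=(0,0), heading=0, 6 segment(s) drawn

Start position: (0, 0)
Final position: (0, 0)
Distance = 0; < 1e-6 -> CLOSED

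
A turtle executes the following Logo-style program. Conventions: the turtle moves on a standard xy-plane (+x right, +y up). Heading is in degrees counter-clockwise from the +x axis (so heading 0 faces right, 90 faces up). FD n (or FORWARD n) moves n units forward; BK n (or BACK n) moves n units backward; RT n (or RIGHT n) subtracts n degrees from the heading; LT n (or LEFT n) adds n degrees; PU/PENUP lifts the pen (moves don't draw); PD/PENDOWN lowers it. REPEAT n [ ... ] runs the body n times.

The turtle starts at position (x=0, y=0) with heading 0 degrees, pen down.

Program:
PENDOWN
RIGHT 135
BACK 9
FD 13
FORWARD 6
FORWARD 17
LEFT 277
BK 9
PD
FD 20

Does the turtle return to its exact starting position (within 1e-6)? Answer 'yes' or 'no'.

Answer: no

Derivation:
Executing turtle program step by step:
Start: pos=(0,0), heading=0, pen down
PD: pen down
RT 135: heading 0 -> 225
BK 9: (0,0) -> (6.364,6.364) [heading=225, draw]
FD 13: (6.364,6.364) -> (-2.828,-2.828) [heading=225, draw]
FD 6: (-2.828,-2.828) -> (-7.071,-7.071) [heading=225, draw]
FD 17: (-7.071,-7.071) -> (-19.092,-19.092) [heading=225, draw]
LT 277: heading 225 -> 142
BK 9: (-19.092,-19.092) -> (-12,-24.633) [heading=142, draw]
PD: pen down
FD 20: (-12,-24.633) -> (-27.76,-12.32) [heading=142, draw]
Final: pos=(-27.76,-12.32), heading=142, 6 segment(s) drawn

Start position: (0, 0)
Final position: (-27.76, -12.32)
Distance = 30.371; >= 1e-6 -> NOT closed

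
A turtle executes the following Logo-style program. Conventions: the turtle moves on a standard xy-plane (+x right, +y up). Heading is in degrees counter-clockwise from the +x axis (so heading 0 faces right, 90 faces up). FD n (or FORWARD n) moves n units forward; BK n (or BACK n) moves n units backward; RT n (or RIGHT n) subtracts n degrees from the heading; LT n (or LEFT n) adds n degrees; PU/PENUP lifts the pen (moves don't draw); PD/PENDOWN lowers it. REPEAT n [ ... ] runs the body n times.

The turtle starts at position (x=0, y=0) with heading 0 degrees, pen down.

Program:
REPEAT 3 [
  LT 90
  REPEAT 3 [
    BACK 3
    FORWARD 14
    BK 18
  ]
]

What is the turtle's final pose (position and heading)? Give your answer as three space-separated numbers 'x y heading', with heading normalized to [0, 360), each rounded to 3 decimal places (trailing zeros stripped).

Executing turtle program step by step:
Start: pos=(0,0), heading=0, pen down
REPEAT 3 [
  -- iteration 1/3 --
  LT 90: heading 0 -> 90
  REPEAT 3 [
    -- iteration 1/3 --
    BK 3: (0,0) -> (0,-3) [heading=90, draw]
    FD 14: (0,-3) -> (0,11) [heading=90, draw]
    BK 18: (0,11) -> (0,-7) [heading=90, draw]
    -- iteration 2/3 --
    BK 3: (0,-7) -> (0,-10) [heading=90, draw]
    FD 14: (0,-10) -> (0,4) [heading=90, draw]
    BK 18: (0,4) -> (0,-14) [heading=90, draw]
    -- iteration 3/3 --
    BK 3: (0,-14) -> (0,-17) [heading=90, draw]
    FD 14: (0,-17) -> (0,-3) [heading=90, draw]
    BK 18: (0,-3) -> (0,-21) [heading=90, draw]
  ]
  -- iteration 2/3 --
  LT 90: heading 90 -> 180
  REPEAT 3 [
    -- iteration 1/3 --
    BK 3: (0,-21) -> (3,-21) [heading=180, draw]
    FD 14: (3,-21) -> (-11,-21) [heading=180, draw]
    BK 18: (-11,-21) -> (7,-21) [heading=180, draw]
    -- iteration 2/3 --
    BK 3: (7,-21) -> (10,-21) [heading=180, draw]
    FD 14: (10,-21) -> (-4,-21) [heading=180, draw]
    BK 18: (-4,-21) -> (14,-21) [heading=180, draw]
    -- iteration 3/3 --
    BK 3: (14,-21) -> (17,-21) [heading=180, draw]
    FD 14: (17,-21) -> (3,-21) [heading=180, draw]
    BK 18: (3,-21) -> (21,-21) [heading=180, draw]
  ]
  -- iteration 3/3 --
  LT 90: heading 180 -> 270
  REPEAT 3 [
    -- iteration 1/3 --
    BK 3: (21,-21) -> (21,-18) [heading=270, draw]
    FD 14: (21,-18) -> (21,-32) [heading=270, draw]
    BK 18: (21,-32) -> (21,-14) [heading=270, draw]
    -- iteration 2/3 --
    BK 3: (21,-14) -> (21,-11) [heading=270, draw]
    FD 14: (21,-11) -> (21,-25) [heading=270, draw]
    BK 18: (21,-25) -> (21,-7) [heading=270, draw]
    -- iteration 3/3 --
    BK 3: (21,-7) -> (21,-4) [heading=270, draw]
    FD 14: (21,-4) -> (21,-18) [heading=270, draw]
    BK 18: (21,-18) -> (21,0) [heading=270, draw]
  ]
]
Final: pos=(21,0), heading=270, 27 segment(s) drawn

Answer: 21 0 270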